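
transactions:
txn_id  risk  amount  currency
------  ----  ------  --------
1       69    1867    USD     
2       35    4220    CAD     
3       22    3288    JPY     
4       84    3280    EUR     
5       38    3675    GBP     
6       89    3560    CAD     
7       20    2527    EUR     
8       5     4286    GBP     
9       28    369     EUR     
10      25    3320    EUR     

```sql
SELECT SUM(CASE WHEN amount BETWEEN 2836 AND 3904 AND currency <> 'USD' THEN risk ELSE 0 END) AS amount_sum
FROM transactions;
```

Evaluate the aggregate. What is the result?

txn_id=1: ✗
txn_id=2: ✗
txn_id=3: ✓ → 22
txn_id=4: ✓ → 84
txn_id=5: ✓ → 38
txn_id=6: ✓ → 89
txn_id=7: ✗
txn_id=8: ✗
txn_id=9: ✗
txn_id=10: ✓ → 25
amount_sum = 22 + 84 + 38 + 89 + 25 = 258

258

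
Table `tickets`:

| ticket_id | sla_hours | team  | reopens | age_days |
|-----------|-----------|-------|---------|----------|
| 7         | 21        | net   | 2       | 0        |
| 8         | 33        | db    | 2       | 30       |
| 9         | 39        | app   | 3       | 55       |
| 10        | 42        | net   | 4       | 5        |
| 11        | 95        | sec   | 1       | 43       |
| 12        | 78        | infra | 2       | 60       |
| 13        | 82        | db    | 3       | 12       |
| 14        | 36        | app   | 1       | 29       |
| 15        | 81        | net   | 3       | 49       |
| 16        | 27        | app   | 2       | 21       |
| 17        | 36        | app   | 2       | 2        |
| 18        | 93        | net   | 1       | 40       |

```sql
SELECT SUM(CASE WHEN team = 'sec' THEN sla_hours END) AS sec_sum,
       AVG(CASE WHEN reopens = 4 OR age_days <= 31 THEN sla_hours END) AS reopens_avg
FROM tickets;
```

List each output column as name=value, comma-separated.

[sec_sum: team = 'sec']
ticket_id=7: ✗
ticket_id=8: ✗
ticket_id=9: ✗
ticket_id=10: ✗
ticket_id=11: ✓ → 95
ticket_id=12: ✗
ticket_id=13: ✗
ticket_id=14: ✗
ticket_id=15: ✗
ticket_id=16: ✗
ticket_id=17: ✗
ticket_id=18: ✗
sec_sum = 95
—
[reopens_avg: reopens = 4 OR age_days <= 31]
ticket_id=7: ✓ → 21
ticket_id=8: ✓ → 33
ticket_id=9: ✗
ticket_id=10: ✓ → 42
ticket_id=11: ✗
ticket_id=12: ✗
ticket_id=13: ✓ → 82
ticket_id=14: ✓ → 36
ticket_id=15: ✗
ticket_id=16: ✓ → 27
ticket_id=17: ✓ → 36
ticket_id=18: ✗
reopens_avg = (21 + 33 + 42 + 82 + 36 + 27 + 36) / 7 = 39.5714285714

sec_sum=95, reopens_avg=39.5714285714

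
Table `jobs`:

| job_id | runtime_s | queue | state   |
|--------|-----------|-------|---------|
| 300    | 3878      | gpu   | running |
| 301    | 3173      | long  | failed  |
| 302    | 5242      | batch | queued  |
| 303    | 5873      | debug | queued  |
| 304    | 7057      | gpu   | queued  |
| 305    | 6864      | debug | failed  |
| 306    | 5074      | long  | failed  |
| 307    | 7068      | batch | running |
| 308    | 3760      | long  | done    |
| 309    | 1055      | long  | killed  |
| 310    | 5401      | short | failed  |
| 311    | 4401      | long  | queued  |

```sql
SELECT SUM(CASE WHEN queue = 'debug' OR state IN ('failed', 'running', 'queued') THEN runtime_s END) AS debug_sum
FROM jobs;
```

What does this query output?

job_id=300: ✓ → 3878
job_id=301: ✓ → 3173
job_id=302: ✓ → 5242
job_id=303: ✓ → 5873
job_id=304: ✓ → 7057
job_id=305: ✓ → 6864
job_id=306: ✓ → 5074
job_id=307: ✓ → 7068
job_id=308: ✗
job_id=309: ✗
job_id=310: ✓ → 5401
job_id=311: ✓ → 4401
debug_sum = 3878 + 3173 + 5242 + 5873 + 7057 + 6864 + 5074 + 7068 + 5401 + 4401 = 54031

54031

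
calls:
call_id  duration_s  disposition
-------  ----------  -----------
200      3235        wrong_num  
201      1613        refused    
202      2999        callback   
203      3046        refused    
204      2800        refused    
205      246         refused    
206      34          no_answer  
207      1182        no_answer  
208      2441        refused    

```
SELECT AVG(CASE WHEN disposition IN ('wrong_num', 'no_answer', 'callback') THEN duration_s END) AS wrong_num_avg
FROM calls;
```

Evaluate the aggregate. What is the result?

call_id=200: ✓ → 3235
call_id=201: ✗
call_id=202: ✓ → 2999
call_id=203: ✗
call_id=204: ✗
call_id=205: ✗
call_id=206: ✓ → 34
call_id=207: ✓ → 1182
call_id=208: ✗
wrong_num_avg = (3235 + 2999 + 34 + 1182) / 4 = 1862.5

1862.5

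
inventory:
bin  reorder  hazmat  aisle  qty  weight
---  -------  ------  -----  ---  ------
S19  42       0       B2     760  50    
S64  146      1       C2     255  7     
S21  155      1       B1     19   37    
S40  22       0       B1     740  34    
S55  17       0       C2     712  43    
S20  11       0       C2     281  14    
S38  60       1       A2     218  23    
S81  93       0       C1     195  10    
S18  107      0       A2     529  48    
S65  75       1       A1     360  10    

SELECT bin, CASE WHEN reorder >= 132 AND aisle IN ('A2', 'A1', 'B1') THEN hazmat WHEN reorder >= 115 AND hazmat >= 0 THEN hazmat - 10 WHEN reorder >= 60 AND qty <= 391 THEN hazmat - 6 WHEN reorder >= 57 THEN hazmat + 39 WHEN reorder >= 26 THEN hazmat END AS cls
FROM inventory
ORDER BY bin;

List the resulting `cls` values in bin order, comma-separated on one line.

39, 0, NULL, 1, -5, NULL, NULL, -9, -5, -6

bin=S18: reorder >= 57 → 39
bin=S19: reorder >= 26 → 0
bin=S20: (no match → NULL) → NULL
bin=S21: reorder >= 132 AND aisle IN ('A2', 'A1', 'B1') → 1
bin=S38: reorder >= 60 AND qty <= 391 → -5
bin=S40: (no match → NULL) → NULL
bin=S55: (no match → NULL) → NULL
bin=S64: reorder >= 115 AND hazmat >= 0 → -9
bin=S65: reorder >= 60 AND qty <= 391 → -5
bin=S81: reorder >= 60 AND qty <= 391 → -6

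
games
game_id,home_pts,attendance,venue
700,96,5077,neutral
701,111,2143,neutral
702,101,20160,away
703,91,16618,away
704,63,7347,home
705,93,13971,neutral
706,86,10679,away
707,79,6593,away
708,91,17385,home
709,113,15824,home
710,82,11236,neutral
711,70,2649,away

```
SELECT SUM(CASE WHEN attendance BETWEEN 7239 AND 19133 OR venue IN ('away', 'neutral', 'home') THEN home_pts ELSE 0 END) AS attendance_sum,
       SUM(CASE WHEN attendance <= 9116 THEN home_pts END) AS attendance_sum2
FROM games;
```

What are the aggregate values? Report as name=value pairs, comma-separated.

[attendance_sum: attendance BETWEEN 7239 AND 19133 OR venue IN ('away', 'neutral', 'home')]
game_id=700: ✓ → 96
game_id=701: ✓ → 111
game_id=702: ✓ → 101
game_id=703: ✓ → 91
game_id=704: ✓ → 63
game_id=705: ✓ → 93
game_id=706: ✓ → 86
game_id=707: ✓ → 79
game_id=708: ✓ → 91
game_id=709: ✓ → 113
game_id=710: ✓ → 82
game_id=711: ✓ → 70
attendance_sum = 96 + 111 + 101 + 91 + 63 + 93 + 86 + 79 + 91 + 113 + 82 + 70 = 1076
—
[attendance_sum2: attendance <= 9116]
game_id=700: ✓ → 96
game_id=701: ✓ → 111
game_id=702: ✗
game_id=703: ✗
game_id=704: ✓ → 63
game_id=705: ✗
game_id=706: ✗
game_id=707: ✓ → 79
game_id=708: ✗
game_id=709: ✗
game_id=710: ✗
game_id=711: ✓ → 70
attendance_sum2 = 96 + 111 + 63 + 79 + 70 = 419

attendance_sum=1076, attendance_sum2=419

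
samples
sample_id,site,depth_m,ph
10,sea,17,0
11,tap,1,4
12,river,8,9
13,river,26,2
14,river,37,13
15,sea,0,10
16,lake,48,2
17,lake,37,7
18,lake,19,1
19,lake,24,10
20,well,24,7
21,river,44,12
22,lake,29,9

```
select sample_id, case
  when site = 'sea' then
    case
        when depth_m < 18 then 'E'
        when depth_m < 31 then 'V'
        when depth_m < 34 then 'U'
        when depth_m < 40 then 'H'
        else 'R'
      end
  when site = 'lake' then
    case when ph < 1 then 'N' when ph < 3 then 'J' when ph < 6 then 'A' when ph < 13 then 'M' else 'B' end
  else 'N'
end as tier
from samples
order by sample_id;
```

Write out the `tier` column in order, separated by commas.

sample_id=10: site='sea' → inner[depth_m < 18] → E
sample_id=11: site='tap' → outer ELSE → N
sample_id=12: site='river' → outer ELSE → N
sample_id=13: site='river' → outer ELSE → N
sample_id=14: site='river' → outer ELSE → N
sample_id=15: site='sea' → inner[depth_m < 18] → E
sample_id=16: site='lake' → inner[ph < 3] → J
sample_id=17: site='lake' → inner[ph < 13] → M
sample_id=18: site='lake' → inner[ph < 3] → J
sample_id=19: site='lake' → inner[ph < 13] → M
sample_id=20: site='well' → outer ELSE → N
sample_id=21: site='river' → outer ELSE → N
sample_id=22: site='lake' → inner[ph < 13] → M

E, N, N, N, N, E, J, M, J, M, N, N, M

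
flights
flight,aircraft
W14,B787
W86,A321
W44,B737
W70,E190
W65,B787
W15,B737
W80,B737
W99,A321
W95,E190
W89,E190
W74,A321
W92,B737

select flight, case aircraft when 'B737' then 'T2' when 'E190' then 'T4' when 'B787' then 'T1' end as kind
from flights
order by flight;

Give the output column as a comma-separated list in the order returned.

T1, T2, T2, T1, T4, NULL, T2, NULL, T4, T2, T4, NULL

flight=W14: aircraft='B787' → T1
flight=W15: aircraft='B737' → T2
flight=W44: aircraft='B737' → T2
flight=W65: aircraft='B787' → T1
flight=W70: aircraft='E190' → T4
flight=W74: (no match → NULL) → NULL
flight=W80: aircraft='B737' → T2
flight=W86: (no match → NULL) → NULL
flight=W89: aircraft='E190' → T4
flight=W92: aircraft='B737' → T2
flight=W95: aircraft='E190' → T4
flight=W99: (no match → NULL) → NULL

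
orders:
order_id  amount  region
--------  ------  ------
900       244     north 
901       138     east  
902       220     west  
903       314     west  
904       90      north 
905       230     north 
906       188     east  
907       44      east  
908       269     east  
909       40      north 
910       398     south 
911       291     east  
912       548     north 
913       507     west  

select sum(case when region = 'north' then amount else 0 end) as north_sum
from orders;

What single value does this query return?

1152

order_id=900: ✓ → 244
order_id=901: ✗
order_id=902: ✗
order_id=903: ✗
order_id=904: ✓ → 90
order_id=905: ✓ → 230
order_id=906: ✗
order_id=907: ✗
order_id=908: ✗
order_id=909: ✓ → 40
order_id=910: ✗
order_id=911: ✗
order_id=912: ✓ → 548
order_id=913: ✗
north_sum = 244 + 90 + 230 + 40 + 548 = 1152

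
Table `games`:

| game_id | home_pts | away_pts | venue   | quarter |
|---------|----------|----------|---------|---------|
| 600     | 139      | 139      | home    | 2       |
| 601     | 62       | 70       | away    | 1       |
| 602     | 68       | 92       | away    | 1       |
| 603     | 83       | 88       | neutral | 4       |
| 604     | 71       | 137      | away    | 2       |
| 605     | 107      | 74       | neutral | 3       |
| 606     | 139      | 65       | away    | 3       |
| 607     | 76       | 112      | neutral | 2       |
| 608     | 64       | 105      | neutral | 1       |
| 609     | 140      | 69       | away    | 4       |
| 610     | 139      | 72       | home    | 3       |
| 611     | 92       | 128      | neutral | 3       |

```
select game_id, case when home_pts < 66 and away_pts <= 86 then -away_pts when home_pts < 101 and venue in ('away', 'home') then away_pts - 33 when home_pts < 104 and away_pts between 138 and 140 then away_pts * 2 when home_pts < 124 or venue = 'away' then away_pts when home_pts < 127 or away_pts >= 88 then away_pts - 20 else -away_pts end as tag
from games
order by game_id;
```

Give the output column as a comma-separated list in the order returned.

game_id=600: home_pts < 127 or away_pts >= 88 → 119
game_id=601: home_pts < 66 and away_pts <= 86 → -70
game_id=602: home_pts < 101 and venue in ('away', 'home') → 59
game_id=603: home_pts < 124 or venue = 'away' → 88
game_id=604: home_pts < 101 and venue in ('away', 'home') → 104
game_id=605: home_pts < 124 or venue = 'away' → 74
game_id=606: home_pts < 124 or venue = 'away' → 65
game_id=607: home_pts < 124 or venue = 'away' → 112
game_id=608: home_pts < 124 or venue = 'away' → 105
game_id=609: home_pts < 124 or venue = 'away' → 69
game_id=610: ELSE → -72
game_id=611: home_pts < 124 or venue = 'away' → 128

119, -70, 59, 88, 104, 74, 65, 112, 105, 69, -72, 128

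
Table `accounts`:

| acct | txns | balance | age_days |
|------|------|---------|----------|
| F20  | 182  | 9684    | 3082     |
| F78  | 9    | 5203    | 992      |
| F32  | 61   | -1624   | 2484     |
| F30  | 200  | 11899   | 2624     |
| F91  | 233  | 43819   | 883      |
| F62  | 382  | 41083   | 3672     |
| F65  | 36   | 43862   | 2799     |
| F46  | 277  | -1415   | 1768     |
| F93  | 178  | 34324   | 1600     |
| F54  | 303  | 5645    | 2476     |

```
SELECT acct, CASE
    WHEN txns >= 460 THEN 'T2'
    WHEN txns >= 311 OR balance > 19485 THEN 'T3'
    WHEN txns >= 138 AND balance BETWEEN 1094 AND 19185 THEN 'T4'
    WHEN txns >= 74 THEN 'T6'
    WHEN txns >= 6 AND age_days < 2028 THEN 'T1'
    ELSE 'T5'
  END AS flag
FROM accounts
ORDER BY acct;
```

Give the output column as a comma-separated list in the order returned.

acct=F20: txns >= 138 AND balance BETWEEN 1094 AND 19185 → T4
acct=F30: txns >= 138 AND balance BETWEEN 1094 AND 19185 → T4
acct=F32: ELSE → T5
acct=F46: txns >= 74 → T6
acct=F54: txns >= 138 AND balance BETWEEN 1094 AND 19185 → T4
acct=F62: txns >= 311 OR balance > 19485 → T3
acct=F65: txns >= 311 OR balance > 19485 → T3
acct=F78: txns >= 6 AND age_days < 2028 → T1
acct=F91: txns >= 311 OR balance > 19485 → T3
acct=F93: txns >= 311 OR balance > 19485 → T3

T4, T4, T5, T6, T4, T3, T3, T1, T3, T3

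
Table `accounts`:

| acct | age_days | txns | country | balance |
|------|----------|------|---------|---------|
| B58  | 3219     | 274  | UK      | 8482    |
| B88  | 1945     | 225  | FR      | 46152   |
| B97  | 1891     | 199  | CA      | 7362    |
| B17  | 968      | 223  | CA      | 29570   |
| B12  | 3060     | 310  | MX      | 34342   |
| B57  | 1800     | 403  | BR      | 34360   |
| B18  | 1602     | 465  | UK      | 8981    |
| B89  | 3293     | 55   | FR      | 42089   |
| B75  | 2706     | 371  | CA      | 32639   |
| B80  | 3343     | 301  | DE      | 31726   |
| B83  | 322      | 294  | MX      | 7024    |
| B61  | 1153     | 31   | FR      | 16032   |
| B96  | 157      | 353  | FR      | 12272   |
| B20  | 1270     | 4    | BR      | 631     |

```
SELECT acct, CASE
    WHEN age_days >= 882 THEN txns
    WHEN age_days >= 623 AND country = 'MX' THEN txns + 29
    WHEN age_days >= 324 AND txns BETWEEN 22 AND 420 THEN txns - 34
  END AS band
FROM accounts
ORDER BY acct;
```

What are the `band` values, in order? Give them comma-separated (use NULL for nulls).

acct=B12: age_days >= 882 → 310
acct=B17: age_days >= 882 → 223
acct=B18: age_days >= 882 → 465
acct=B20: age_days >= 882 → 4
acct=B57: age_days >= 882 → 403
acct=B58: age_days >= 882 → 274
acct=B61: age_days >= 882 → 31
acct=B75: age_days >= 882 → 371
acct=B80: age_days >= 882 → 301
acct=B83: (no match → NULL) → NULL
acct=B88: age_days >= 882 → 225
acct=B89: age_days >= 882 → 55
acct=B96: (no match → NULL) → NULL
acct=B97: age_days >= 882 → 199

310, 223, 465, 4, 403, 274, 31, 371, 301, NULL, 225, 55, NULL, 199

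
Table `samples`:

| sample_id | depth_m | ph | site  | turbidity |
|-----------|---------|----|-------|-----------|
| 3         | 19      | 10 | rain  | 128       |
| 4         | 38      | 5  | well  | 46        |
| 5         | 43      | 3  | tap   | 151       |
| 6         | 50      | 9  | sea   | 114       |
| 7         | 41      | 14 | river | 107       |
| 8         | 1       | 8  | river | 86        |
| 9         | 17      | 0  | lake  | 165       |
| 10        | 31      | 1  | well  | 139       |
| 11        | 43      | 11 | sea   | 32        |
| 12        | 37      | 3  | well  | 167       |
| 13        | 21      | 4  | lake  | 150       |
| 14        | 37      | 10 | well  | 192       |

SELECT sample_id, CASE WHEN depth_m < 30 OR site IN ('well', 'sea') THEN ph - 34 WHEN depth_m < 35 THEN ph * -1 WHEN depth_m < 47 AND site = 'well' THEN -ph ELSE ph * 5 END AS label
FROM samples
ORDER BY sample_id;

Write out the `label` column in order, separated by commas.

-24, -29, 15, -25, 70, -26, -34, -33, -23, -31, -30, -24

sample_id=3: depth_m < 30 OR site IN ('well', 'sea') → -24
sample_id=4: depth_m < 30 OR site IN ('well', 'sea') → -29
sample_id=5: ELSE → 15
sample_id=6: depth_m < 30 OR site IN ('well', 'sea') → -25
sample_id=7: ELSE → 70
sample_id=8: depth_m < 30 OR site IN ('well', 'sea') → -26
sample_id=9: depth_m < 30 OR site IN ('well', 'sea') → -34
sample_id=10: depth_m < 30 OR site IN ('well', 'sea') → -33
sample_id=11: depth_m < 30 OR site IN ('well', 'sea') → -23
sample_id=12: depth_m < 30 OR site IN ('well', 'sea') → -31
sample_id=13: depth_m < 30 OR site IN ('well', 'sea') → -30
sample_id=14: depth_m < 30 OR site IN ('well', 'sea') → -24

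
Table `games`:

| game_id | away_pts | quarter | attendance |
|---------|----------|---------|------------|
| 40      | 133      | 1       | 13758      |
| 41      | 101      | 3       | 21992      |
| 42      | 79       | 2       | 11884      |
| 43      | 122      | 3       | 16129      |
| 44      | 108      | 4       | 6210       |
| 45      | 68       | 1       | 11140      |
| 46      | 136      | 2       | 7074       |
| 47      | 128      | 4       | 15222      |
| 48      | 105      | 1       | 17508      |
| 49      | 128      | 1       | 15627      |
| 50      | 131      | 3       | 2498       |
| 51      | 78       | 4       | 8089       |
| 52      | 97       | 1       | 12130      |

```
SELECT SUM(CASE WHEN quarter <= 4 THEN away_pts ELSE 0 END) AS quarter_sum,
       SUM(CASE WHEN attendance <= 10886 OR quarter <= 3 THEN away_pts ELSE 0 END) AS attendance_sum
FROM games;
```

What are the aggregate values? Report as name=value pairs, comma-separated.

[quarter_sum: quarter <= 4]
game_id=40: ✓ → 133
game_id=41: ✓ → 101
game_id=42: ✓ → 79
game_id=43: ✓ → 122
game_id=44: ✓ → 108
game_id=45: ✓ → 68
game_id=46: ✓ → 136
game_id=47: ✓ → 128
game_id=48: ✓ → 105
game_id=49: ✓ → 128
game_id=50: ✓ → 131
game_id=51: ✓ → 78
game_id=52: ✓ → 97
quarter_sum = 133 + 101 + 79 + 122 + 108 + 68 + 136 + 128 + 105 + 128 + 131 + 78 + 97 = 1414
—
[attendance_sum: attendance <= 10886 OR quarter <= 3]
game_id=40: ✓ → 133
game_id=41: ✓ → 101
game_id=42: ✓ → 79
game_id=43: ✓ → 122
game_id=44: ✓ → 108
game_id=45: ✓ → 68
game_id=46: ✓ → 136
game_id=47: ✗
game_id=48: ✓ → 105
game_id=49: ✓ → 128
game_id=50: ✓ → 131
game_id=51: ✓ → 78
game_id=52: ✓ → 97
attendance_sum = 133 + 101 + 79 + 122 + 108 + 68 + 136 + 105 + 128 + 131 + 78 + 97 = 1286

quarter_sum=1414, attendance_sum=1286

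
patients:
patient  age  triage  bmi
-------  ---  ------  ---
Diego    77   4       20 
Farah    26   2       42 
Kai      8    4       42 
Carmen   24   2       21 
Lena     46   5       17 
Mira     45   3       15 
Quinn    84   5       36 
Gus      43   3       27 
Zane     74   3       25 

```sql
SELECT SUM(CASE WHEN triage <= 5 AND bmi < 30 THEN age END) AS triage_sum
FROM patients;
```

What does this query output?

patient=Diego: ✓ → 77
patient=Farah: ✗
patient=Kai: ✗
patient=Carmen: ✓ → 24
patient=Lena: ✓ → 46
patient=Mira: ✓ → 45
patient=Quinn: ✗
patient=Gus: ✓ → 43
patient=Zane: ✓ → 74
triage_sum = 77 + 24 + 46 + 45 + 43 + 74 = 309

309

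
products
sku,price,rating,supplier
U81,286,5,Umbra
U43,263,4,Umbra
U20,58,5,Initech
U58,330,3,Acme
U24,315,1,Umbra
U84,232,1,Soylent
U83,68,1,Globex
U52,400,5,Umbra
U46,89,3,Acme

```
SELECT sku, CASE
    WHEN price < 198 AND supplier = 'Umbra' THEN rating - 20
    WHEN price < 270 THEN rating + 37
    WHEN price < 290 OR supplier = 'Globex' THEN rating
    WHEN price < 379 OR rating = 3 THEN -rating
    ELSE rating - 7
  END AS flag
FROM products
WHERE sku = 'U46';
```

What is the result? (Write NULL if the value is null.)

sku = U46: price=89, rating=3, supplier=Acme.
price < 198 AND supplier = 'Umbra' → false
price < 270 → true → 40

40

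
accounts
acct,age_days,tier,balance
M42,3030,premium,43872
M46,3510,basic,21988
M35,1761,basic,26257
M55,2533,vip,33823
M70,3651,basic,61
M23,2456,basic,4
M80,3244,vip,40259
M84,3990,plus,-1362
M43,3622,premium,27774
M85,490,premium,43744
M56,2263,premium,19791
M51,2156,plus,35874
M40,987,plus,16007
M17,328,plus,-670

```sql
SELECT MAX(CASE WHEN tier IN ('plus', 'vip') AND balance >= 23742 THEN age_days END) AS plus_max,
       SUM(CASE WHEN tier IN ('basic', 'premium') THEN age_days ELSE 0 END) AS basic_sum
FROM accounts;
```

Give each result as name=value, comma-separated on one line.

[plus_max: tier IN ('plus', 'vip') AND balance >= 23742]
acct=M42: ✗
acct=M46: ✗
acct=M35: ✗
acct=M55: ✓ → 2533
acct=M70: ✗
acct=M23: ✗
acct=M80: ✓ → 3244
acct=M84: ✗
acct=M43: ✗
acct=M85: ✗
acct=M56: ✗
acct=M51: ✓ → 2156
acct=M40: ✗
acct=M17: ✗
plus_max = MAX(2533, 3244, 2156) = 3244
—
[basic_sum: tier IN ('basic', 'premium')]
acct=M42: ✓ → 3030
acct=M46: ✓ → 3510
acct=M35: ✓ → 1761
acct=M55: ✗
acct=M70: ✓ → 3651
acct=M23: ✓ → 2456
acct=M80: ✗
acct=M84: ✗
acct=M43: ✓ → 3622
acct=M85: ✓ → 490
acct=M56: ✓ → 2263
acct=M51: ✗
acct=M40: ✗
acct=M17: ✗
basic_sum = 3030 + 3510 + 1761 + 3651 + 2456 + 3622 + 490 + 2263 = 20783

plus_max=3244, basic_sum=20783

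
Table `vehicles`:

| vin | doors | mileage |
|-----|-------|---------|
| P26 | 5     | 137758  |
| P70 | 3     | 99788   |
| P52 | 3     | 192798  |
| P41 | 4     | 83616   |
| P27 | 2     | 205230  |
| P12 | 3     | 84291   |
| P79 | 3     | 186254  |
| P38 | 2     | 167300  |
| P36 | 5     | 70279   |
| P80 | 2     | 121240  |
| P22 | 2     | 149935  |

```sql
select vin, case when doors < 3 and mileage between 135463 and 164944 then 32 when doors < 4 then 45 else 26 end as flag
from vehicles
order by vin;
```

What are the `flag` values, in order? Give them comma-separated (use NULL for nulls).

vin=P12: doors < 4 → 45
vin=P22: doors < 3 and mileage between 135463 and 164944 → 32
vin=P26: ELSE → 26
vin=P27: doors < 4 → 45
vin=P36: ELSE → 26
vin=P38: doors < 4 → 45
vin=P41: ELSE → 26
vin=P52: doors < 4 → 45
vin=P70: doors < 4 → 45
vin=P79: doors < 4 → 45
vin=P80: doors < 4 → 45

45, 32, 26, 45, 26, 45, 26, 45, 45, 45, 45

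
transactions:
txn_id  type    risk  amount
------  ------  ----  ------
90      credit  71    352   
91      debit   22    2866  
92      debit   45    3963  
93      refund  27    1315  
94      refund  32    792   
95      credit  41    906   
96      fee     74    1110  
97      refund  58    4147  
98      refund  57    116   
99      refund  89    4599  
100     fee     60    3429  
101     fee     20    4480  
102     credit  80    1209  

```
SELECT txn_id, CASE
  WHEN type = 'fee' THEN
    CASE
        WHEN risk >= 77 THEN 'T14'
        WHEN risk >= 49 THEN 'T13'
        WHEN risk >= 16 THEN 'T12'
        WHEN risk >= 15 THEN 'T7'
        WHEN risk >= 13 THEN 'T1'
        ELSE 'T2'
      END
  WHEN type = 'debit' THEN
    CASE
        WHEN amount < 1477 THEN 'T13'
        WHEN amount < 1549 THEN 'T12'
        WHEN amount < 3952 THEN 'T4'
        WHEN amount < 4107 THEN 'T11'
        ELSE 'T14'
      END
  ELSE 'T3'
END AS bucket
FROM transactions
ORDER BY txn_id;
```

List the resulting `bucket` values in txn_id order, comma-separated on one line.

txn_id=90: type='credit' → outer ELSE → T3
txn_id=91: type='debit' → inner[amount < 3952] → T4
txn_id=92: type='debit' → inner[amount < 4107] → T11
txn_id=93: type='refund' → outer ELSE → T3
txn_id=94: type='refund' → outer ELSE → T3
txn_id=95: type='credit' → outer ELSE → T3
txn_id=96: type='fee' → inner[risk >= 49] → T13
txn_id=97: type='refund' → outer ELSE → T3
txn_id=98: type='refund' → outer ELSE → T3
txn_id=99: type='refund' → outer ELSE → T3
txn_id=100: type='fee' → inner[risk >= 49] → T13
txn_id=101: type='fee' → inner[risk >= 16] → T12
txn_id=102: type='credit' → outer ELSE → T3

T3, T4, T11, T3, T3, T3, T13, T3, T3, T3, T13, T12, T3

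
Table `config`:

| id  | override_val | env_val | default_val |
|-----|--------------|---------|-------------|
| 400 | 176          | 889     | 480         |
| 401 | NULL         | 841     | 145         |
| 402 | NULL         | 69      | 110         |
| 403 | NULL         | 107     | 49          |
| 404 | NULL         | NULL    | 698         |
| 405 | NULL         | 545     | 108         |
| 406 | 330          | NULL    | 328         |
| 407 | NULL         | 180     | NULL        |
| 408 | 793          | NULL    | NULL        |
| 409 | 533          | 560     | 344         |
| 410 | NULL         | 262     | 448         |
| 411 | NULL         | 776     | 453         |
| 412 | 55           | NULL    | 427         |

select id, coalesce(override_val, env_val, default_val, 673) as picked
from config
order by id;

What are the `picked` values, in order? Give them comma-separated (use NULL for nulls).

176, 841, 69, 107, 698, 545, 330, 180, 793, 533, 262, 776, 55

id=400: override_val=176 → 176
id=401: override_val=NULL, env_val=841 → 841
id=402: override_val=NULL, env_val=69 → 69
id=403: override_val=NULL, env_val=107 → 107
id=404: override_val=NULL, env_val=NULL, default_val=698 → 698
id=405: override_val=NULL, env_val=545 → 545
id=406: override_val=330 → 330
id=407: override_val=NULL, env_val=180 → 180
id=408: override_val=793 → 793
id=409: override_val=533 → 533
id=410: override_val=NULL, env_val=262 → 262
id=411: override_val=NULL, env_val=776 → 776
id=412: override_val=55 → 55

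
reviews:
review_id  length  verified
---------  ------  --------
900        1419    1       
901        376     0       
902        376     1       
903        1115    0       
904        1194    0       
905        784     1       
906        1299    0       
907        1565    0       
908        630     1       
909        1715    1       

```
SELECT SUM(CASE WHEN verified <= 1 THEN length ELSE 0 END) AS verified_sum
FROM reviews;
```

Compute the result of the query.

review_id=900: ✓ → 1419
review_id=901: ✓ → 376
review_id=902: ✓ → 376
review_id=903: ✓ → 1115
review_id=904: ✓ → 1194
review_id=905: ✓ → 784
review_id=906: ✓ → 1299
review_id=907: ✓ → 1565
review_id=908: ✓ → 630
review_id=909: ✓ → 1715
verified_sum = 1419 + 376 + 376 + 1115 + 1194 + 784 + 1299 + 1565 + 630 + 1715 = 10473

10473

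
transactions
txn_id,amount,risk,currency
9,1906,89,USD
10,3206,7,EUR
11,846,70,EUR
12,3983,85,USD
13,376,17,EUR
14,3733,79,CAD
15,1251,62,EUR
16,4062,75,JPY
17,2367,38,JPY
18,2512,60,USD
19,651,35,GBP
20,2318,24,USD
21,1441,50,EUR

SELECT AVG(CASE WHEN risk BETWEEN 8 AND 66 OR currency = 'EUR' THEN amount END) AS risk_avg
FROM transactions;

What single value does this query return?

1663.1111111111

txn_id=9: ✗
txn_id=10: ✓ → 3206
txn_id=11: ✓ → 846
txn_id=12: ✗
txn_id=13: ✓ → 376
txn_id=14: ✗
txn_id=15: ✓ → 1251
txn_id=16: ✗
txn_id=17: ✓ → 2367
txn_id=18: ✓ → 2512
txn_id=19: ✓ → 651
txn_id=20: ✓ → 2318
txn_id=21: ✓ → 1441
risk_avg = (3206 + 846 + 376 + 1251 + 2367 + 2512 + 651 + 2318 + 1441) / 9 = 1663.1111111111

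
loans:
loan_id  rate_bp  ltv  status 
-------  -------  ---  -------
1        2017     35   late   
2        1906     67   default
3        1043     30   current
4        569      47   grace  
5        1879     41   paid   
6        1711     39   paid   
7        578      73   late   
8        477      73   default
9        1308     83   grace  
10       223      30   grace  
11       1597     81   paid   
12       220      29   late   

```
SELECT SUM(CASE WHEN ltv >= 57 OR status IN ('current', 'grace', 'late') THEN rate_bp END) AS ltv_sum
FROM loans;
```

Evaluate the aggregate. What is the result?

9938

loan_id=1: ✓ → 2017
loan_id=2: ✓ → 1906
loan_id=3: ✓ → 1043
loan_id=4: ✓ → 569
loan_id=5: ✗
loan_id=6: ✗
loan_id=7: ✓ → 578
loan_id=8: ✓ → 477
loan_id=9: ✓ → 1308
loan_id=10: ✓ → 223
loan_id=11: ✓ → 1597
loan_id=12: ✓ → 220
ltv_sum = 2017 + 1906 + 1043 + 569 + 578 + 477 + 1308 + 223 + 1597 + 220 = 9938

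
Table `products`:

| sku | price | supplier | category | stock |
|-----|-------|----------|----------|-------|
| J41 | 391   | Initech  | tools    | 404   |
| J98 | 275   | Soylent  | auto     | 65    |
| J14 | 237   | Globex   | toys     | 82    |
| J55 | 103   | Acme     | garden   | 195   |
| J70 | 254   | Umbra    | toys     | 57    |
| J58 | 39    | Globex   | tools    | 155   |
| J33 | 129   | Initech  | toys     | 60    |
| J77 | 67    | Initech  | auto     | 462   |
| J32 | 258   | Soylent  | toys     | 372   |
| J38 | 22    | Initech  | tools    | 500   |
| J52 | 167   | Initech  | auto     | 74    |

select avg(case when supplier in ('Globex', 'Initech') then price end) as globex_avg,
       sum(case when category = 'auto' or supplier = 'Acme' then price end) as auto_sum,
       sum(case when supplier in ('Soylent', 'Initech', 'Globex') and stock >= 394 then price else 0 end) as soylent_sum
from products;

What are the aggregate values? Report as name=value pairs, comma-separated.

[globex_avg: supplier in ('Globex', 'Initech')]
sku=J41: ✓ → 391
sku=J98: ✗
sku=J14: ✓ → 237
sku=J55: ✗
sku=J70: ✗
sku=J58: ✓ → 39
sku=J33: ✓ → 129
sku=J77: ✓ → 67
sku=J32: ✗
sku=J38: ✓ → 22
sku=J52: ✓ → 167
globex_avg = (391 + 237 + 39 + 129 + 67 + 22 + 167) / 7 = 150.2857142857
—
[auto_sum: category = 'auto' or supplier = 'Acme']
sku=J41: ✗
sku=J98: ✓ → 275
sku=J14: ✗
sku=J55: ✓ → 103
sku=J70: ✗
sku=J58: ✗
sku=J33: ✗
sku=J77: ✓ → 67
sku=J32: ✗
sku=J38: ✗
sku=J52: ✓ → 167
auto_sum = 275 + 103 + 67 + 167 = 612
—
[soylent_sum: supplier in ('Soylent', 'Initech', 'Globex') and stock >= 394]
sku=J41: ✓ → 391
sku=J98: ✗
sku=J14: ✗
sku=J55: ✗
sku=J70: ✗
sku=J58: ✗
sku=J33: ✗
sku=J77: ✓ → 67
sku=J32: ✗
sku=J38: ✓ → 22
sku=J52: ✗
soylent_sum = 391 + 67 + 22 = 480

globex_avg=150.2857142857, auto_sum=612, soylent_sum=480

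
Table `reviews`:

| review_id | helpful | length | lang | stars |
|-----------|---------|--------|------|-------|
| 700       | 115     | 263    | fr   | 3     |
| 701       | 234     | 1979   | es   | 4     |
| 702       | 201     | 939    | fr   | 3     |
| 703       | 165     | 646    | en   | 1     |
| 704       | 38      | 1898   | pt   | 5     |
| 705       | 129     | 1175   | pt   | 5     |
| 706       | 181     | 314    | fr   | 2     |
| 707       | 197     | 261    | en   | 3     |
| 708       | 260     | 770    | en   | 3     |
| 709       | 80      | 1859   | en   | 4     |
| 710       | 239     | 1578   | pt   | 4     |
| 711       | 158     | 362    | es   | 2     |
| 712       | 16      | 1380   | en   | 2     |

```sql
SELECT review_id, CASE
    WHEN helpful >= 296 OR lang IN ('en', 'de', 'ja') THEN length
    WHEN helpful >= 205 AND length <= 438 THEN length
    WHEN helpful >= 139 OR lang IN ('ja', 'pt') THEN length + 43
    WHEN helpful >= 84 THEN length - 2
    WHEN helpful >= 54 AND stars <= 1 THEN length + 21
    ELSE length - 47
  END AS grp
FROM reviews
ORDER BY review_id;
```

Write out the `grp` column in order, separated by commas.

review_id=700: helpful >= 84 → 261
review_id=701: helpful >= 139 OR lang IN ('ja', 'pt') → 2022
review_id=702: helpful >= 139 OR lang IN ('ja', 'pt') → 982
review_id=703: helpful >= 296 OR lang IN ('en', 'de', 'ja') → 646
review_id=704: helpful >= 139 OR lang IN ('ja', 'pt') → 1941
review_id=705: helpful >= 139 OR lang IN ('ja', 'pt') → 1218
review_id=706: helpful >= 139 OR lang IN ('ja', 'pt') → 357
review_id=707: helpful >= 296 OR lang IN ('en', 'de', 'ja') → 261
review_id=708: helpful >= 296 OR lang IN ('en', 'de', 'ja') → 770
review_id=709: helpful >= 296 OR lang IN ('en', 'de', 'ja') → 1859
review_id=710: helpful >= 139 OR lang IN ('ja', 'pt') → 1621
review_id=711: helpful >= 139 OR lang IN ('ja', 'pt') → 405
review_id=712: helpful >= 296 OR lang IN ('en', 'de', 'ja') → 1380

261, 2022, 982, 646, 1941, 1218, 357, 261, 770, 1859, 1621, 405, 1380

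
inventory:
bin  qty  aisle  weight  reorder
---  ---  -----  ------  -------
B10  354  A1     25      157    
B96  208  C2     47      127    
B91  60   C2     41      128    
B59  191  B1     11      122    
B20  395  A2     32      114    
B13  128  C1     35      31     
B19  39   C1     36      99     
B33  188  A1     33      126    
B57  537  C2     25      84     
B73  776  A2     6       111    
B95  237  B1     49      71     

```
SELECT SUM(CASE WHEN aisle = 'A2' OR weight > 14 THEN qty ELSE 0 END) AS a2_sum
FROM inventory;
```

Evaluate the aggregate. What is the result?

bin=B10: ✓ → 354
bin=B96: ✓ → 208
bin=B91: ✓ → 60
bin=B59: ✗
bin=B20: ✓ → 395
bin=B13: ✓ → 128
bin=B19: ✓ → 39
bin=B33: ✓ → 188
bin=B57: ✓ → 537
bin=B73: ✓ → 776
bin=B95: ✓ → 237
a2_sum = 354 + 208 + 60 + 395 + 128 + 39 + 188 + 537 + 776 + 237 = 2922

2922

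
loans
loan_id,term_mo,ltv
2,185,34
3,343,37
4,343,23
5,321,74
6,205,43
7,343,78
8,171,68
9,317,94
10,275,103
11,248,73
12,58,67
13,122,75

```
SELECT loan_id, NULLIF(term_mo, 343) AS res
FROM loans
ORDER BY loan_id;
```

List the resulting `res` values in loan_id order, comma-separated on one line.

loan_id=2: term_mo=185 vs 343: differ → 185
loan_id=3: term_mo=343 vs 343: equal → NULL
loan_id=4: term_mo=343 vs 343: equal → NULL
loan_id=5: term_mo=321 vs 343: differ → 321
loan_id=6: term_mo=205 vs 343: differ → 205
loan_id=7: term_mo=343 vs 343: equal → NULL
loan_id=8: term_mo=171 vs 343: differ → 171
loan_id=9: term_mo=317 vs 343: differ → 317
loan_id=10: term_mo=275 vs 343: differ → 275
loan_id=11: term_mo=248 vs 343: differ → 248
loan_id=12: term_mo=58 vs 343: differ → 58
loan_id=13: term_mo=122 vs 343: differ → 122

185, NULL, NULL, 321, 205, NULL, 171, 317, 275, 248, 58, 122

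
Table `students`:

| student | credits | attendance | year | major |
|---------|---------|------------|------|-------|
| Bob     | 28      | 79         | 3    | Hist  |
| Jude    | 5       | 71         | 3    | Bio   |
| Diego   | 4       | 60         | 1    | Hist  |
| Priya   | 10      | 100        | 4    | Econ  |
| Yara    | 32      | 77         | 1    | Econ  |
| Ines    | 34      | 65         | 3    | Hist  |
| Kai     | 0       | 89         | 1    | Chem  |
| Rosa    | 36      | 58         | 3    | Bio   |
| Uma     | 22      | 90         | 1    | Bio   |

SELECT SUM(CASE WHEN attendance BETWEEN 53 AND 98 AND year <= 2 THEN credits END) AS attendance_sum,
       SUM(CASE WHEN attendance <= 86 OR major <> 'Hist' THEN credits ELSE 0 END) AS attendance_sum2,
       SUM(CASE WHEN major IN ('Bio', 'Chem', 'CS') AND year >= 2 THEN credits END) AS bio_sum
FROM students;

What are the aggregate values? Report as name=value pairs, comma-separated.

[attendance_sum: attendance BETWEEN 53 AND 98 AND year <= 2]
student=Bob: ✗
student=Jude: ✗
student=Diego: ✓ → 4
student=Priya: ✗
student=Yara: ✓ → 32
student=Ines: ✗
student=Kai: ✓ → 0
student=Rosa: ✗
student=Uma: ✓ → 22
attendance_sum = 4 + 32 + 22 = 58
—
[attendance_sum2: attendance <= 86 OR major <> 'Hist']
student=Bob: ✓ → 28
student=Jude: ✓ → 5
student=Diego: ✓ → 4
student=Priya: ✓ → 10
student=Yara: ✓ → 32
student=Ines: ✓ → 34
student=Kai: ✓ → 0
student=Rosa: ✓ → 36
student=Uma: ✓ → 22
attendance_sum2 = 28 + 5 + 4 + 10 + 32 + 34 + 36 + 22 = 171
—
[bio_sum: major IN ('Bio', 'Chem', 'CS') AND year >= 2]
student=Bob: ✗
student=Jude: ✓ → 5
student=Diego: ✗
student=Priya: ✗
student=Yara: ✗
student=Ines: ✗
student=Kai: ✗
student=Rosa: ✓ → 36
student=Uma: ✗
bio_sum = 5 + 36 = 41

attendance_sum=58, attendance_sum2=171, bio_sum=41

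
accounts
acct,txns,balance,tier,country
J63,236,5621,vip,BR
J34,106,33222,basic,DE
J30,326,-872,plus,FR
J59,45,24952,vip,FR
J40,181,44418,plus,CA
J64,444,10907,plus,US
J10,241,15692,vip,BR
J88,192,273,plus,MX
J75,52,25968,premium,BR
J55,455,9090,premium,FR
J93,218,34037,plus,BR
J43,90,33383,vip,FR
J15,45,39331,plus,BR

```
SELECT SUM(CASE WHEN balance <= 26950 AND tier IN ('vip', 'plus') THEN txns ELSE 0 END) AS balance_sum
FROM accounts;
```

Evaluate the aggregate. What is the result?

1484

acct=J63: ✓ → 236
acct=J34: ✗
acct=J30: ✓ → 326
acct=J59: ✓ → 45
acct=J40: ✗
acct=J64: ✓ → 444
acct=J10: ✓ → 241
acct=J88: ✓ → 192
acct=J75: ✗
acct=J55: ✗
acct=J93: ✗
acct=J43: ✗
acct=J15: ✗
balance_sum = 236 + 326 + 45 + 444 + 241 + 192 = 1484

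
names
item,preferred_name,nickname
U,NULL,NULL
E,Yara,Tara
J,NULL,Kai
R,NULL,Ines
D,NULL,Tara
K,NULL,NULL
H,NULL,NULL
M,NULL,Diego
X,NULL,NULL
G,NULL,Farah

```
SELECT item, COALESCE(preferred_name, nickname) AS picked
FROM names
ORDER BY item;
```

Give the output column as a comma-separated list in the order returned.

Tara, Yara, Farah, NULL, Kai, NULL, Diego, Ines, NULL, NULL

item=D: preferred_name=NULL, nickname=Tara → Tara
item=E: preferred_name=Yara → Yara
item=G: preferred_name=NULL, nickname=Farah → Farah
item=H: preferred_name=NULL, nickname=NULL (all NULL) → NULL
item=J: preferred_name=NULL, nickname=Kai → Kai
item=K: preferred_name=NULL, nickname=NULL (all NULL) → NULL
item=M: preferred_name=NULL, nickname=Diego → Diego
item=R: preferred_name=NULL, nickname=Ines → Ines
item=U: preferred_name=NULL, nickname=NULL (all NULL) → NULL
item=X: preferred_name=NULL, nickname=NULL (all NULL) → NULL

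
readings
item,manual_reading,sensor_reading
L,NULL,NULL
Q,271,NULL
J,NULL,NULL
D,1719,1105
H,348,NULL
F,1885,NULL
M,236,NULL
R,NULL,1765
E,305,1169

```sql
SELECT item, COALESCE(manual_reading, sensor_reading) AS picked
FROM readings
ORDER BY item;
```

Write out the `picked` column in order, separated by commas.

1719, 305, 1885, 348, NULL, NULL, 236, 271, 1765

item=D: manual_reading=1719 → 1719
item=E: manual_reading=305 → 305
item=F: manual_reading=1885 → 1885
item=H: manual_reading=348 → 348
item=J: manual_reading=NULL, sensor_reading=NULL (all NULL) → NULL
item=L: manual_reading=NULL, sensor_reading=NULL (all NULL) → NULL
item=M: manual_reading=236 → 236
item=Q: manual_reading=271 → 271
item=R: manual_reading=NULL, sensor_reading=1765 → 1765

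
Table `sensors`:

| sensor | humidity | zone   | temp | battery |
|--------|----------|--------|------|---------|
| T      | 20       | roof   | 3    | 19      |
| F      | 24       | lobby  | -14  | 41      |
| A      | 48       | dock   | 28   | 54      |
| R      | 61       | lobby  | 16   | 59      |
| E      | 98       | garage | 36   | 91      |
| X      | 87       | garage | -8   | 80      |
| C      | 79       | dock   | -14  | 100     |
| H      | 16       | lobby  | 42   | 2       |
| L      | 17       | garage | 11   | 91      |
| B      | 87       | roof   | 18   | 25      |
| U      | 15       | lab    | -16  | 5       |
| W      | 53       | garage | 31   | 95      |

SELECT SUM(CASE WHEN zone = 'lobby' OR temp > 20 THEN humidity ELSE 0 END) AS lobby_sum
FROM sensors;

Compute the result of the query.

300

sensor=T: ✗
sensor=F: ✓ → 24
sensor=A: ✓ → 48
sensor=R: ✓ → 61
sensor=E: ✓ → 98
sensor=X: ✗
sensor=C: ✗
sensor=H: ✓ → 16
sensor=L: ✗
sensor=B: ✗
sensor=U: ✗
sensor=W: ✓ → 53
lobby_sum = 24 + 48 + 61 + 98 + 16 + 53 = 300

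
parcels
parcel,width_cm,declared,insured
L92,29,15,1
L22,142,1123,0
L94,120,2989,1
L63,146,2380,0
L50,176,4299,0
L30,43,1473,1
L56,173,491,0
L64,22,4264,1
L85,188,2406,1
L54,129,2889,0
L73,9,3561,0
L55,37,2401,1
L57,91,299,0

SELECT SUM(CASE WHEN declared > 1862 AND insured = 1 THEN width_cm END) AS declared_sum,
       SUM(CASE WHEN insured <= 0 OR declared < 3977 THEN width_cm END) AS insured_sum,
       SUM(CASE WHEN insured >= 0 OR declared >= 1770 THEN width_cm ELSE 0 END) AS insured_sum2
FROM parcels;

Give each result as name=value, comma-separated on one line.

[declared_sum: declared > 1862 AND insured = 1]
parcel=L92: ✗
parcel=L22: ✗
parcel=L94: ✓ → 120
parcel=L63: ✗
parcel=L50: ✗
parcel=L30: ✗
parcel=L56: ✗
parcel=L64: ✓ → 22
parcel=L85: ✓ → 188
parcel=L54: ✗
parcel=L73: ✗
parcel=L55: ✓ → 37
parcel=L57: ✗
declared_sum = 120 + 22 + 188 + 37 = 367
—
[insured_sum: insured <= 0 OR declared < 3977]
parcel=L92: ✓ → 29
parcel=L22: ✓ → 142
parcel=L94: ✓ → 120
parcel=L63: ✓ → 146
parcel=L50: ✓ → 176
parcel=L30: ✓ → 43
parcel=L56: ✓ → 173
parcel=L64: ✗
parcel=L85: ✓ → 188
parcel=L54: ✓ → 129
parcel=L73: ✓ → 9
parcel=L55: ✓ → 37
parcel=L57: ✓ → 91
insured_sum = 29 + 142 + 120 + 146 + 176 + 43 + 173 + 188 + 129 + 9 + 37 + 91 = 1283
—
[insured_sum2: insured >= 0 OR declared >= 1770]
parcel=L92: ✓ → 29
parcel=L22: ✓ → 142
parcel=L94: ✓ → 120
parcel=L63: ✓ → 146
parcel=L50: ✓ → 176
parcel=L30: ✓ → 43
parcel=L56: ✓ → 173
parcel=L64: ✓ → 22
parcel=L85: ✓ → 188
parcel=L54: ✓ → 129
parcel=L73: ✓ → 9
parcel=L55: ✓ → 37
parcel=L57: ✓ → 91
insured_sum2 = 29 + 142 + 120 + 146 + 176 + 43 + 173 + 22 + 188 + 129 + 9 + 37 + 91 = 1305

declared_sum=367, insured_sum=1283, insured_sum2=1305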